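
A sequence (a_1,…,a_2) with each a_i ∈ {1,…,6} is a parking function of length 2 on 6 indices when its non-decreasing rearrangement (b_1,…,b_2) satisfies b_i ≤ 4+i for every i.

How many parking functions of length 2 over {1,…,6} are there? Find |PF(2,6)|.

|PF(2,6)| = (6+1−2)·(6+1)^{2−1} = 5 · 7 = 35 [KW]
E.g. (4,5) → sorted (4,5): b_i ≤ 4+i ∀i, a PF.

35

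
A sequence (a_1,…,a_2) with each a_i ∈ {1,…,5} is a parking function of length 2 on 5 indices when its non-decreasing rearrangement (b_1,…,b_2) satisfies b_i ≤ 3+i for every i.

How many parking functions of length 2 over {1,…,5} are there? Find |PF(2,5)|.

24

|PF| = (5−2+1)·(5+1)^(2−1) = 4×6 = 24 (Pollak)
Check (1,3) → sorted (1,3): b_i ≤ 3+i ∀i, a PF.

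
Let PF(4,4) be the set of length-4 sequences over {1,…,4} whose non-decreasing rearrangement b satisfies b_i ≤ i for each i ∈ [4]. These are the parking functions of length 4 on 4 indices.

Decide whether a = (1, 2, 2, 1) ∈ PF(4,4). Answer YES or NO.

YES

Rearranged: b = (1, 1, 2, 2).
  b_1=1 ≤ 1
  b_2=1 ≤ 2
  b_3=2 ≤ 3
  b_4=2 ≤ 4
All bounds hold ⇒ YES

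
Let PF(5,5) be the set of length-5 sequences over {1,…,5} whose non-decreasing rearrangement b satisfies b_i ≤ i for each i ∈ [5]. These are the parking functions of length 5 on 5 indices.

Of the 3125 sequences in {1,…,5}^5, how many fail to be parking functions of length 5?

1829

#PF = (5−5+1)·(5+1)^(5−1) = 1 · 1296 = 1296 (Konheim–Weiss)
Check (4,4,2,5,4) → sorted (2,4,4,4,5): b_1=2>1, not a PF.
5^5 − 1296 = 3125 − 1296 = 1829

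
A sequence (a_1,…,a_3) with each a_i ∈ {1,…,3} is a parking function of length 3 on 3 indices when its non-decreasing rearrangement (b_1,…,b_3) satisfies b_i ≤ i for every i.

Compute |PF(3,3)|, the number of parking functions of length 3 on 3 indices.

16

|PF(3,3)| = (3−3+1)·(3+1)^(3−1) = 1×16 = 16 (Pollak)
E.g. (2,1,1) → sorted (1,1,2): b_i ≤ i ∀i, a PF.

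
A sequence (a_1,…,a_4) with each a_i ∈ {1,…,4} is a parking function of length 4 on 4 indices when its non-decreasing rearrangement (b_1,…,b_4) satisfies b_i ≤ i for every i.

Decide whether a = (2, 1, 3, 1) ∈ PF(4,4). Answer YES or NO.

Order a: b = (1, 1, 2, 3).
  b_1=1 ≤ 1
  b_2=1 ≤ 2
  b_3=2 ≤ 3
  b_4=3 ≤ 4
All bounds hold ⇒ YES

YES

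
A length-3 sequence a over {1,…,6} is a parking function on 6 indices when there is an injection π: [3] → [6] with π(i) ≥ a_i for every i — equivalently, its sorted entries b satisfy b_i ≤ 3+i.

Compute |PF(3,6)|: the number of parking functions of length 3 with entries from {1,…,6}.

196

|PF(3,6)| = (6+1−3)·(6+1)^{3−1} = 4 · 49 = 196 (Pollak)
Example (1,4,4) → sorted (1,4,4): b_i ≤ 3+i ∀i, a PF.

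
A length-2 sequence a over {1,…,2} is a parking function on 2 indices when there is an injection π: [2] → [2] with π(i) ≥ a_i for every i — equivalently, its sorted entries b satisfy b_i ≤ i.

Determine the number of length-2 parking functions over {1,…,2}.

Count = 1·3^1 = 1 · 3 = 3 (Pollak)
Check (1,2) → sorted (1,2): b_i ≤ i ∀i, a PF.

3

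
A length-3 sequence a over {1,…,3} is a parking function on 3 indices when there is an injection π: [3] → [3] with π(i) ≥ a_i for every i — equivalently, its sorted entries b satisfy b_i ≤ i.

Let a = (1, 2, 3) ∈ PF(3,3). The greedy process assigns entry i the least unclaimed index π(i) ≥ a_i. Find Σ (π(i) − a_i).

Σπ = 6 ({1..3} each once); Σa = 1+2+3 = 6; disp = 6−6 = 0.

0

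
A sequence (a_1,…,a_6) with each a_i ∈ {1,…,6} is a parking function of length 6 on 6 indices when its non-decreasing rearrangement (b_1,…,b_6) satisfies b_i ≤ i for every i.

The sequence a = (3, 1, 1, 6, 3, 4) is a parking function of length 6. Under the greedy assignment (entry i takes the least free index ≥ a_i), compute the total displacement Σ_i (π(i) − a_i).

3

Σπ = 21 ({1..6} each once); Σa = 3+1+1+6+3+4 = 18; disp = 21−18 = 3.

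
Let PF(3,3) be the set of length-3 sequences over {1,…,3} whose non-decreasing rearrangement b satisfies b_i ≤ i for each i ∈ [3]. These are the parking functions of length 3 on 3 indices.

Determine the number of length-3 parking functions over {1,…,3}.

Count = (3−3+1)·(3+1)^(3−1) = 1 · 16 = 16 (Konheim–Weiss)
One tuple (1,1,2) → sorted (1,1,2): b_i ≤ i ∀i, a PF.

16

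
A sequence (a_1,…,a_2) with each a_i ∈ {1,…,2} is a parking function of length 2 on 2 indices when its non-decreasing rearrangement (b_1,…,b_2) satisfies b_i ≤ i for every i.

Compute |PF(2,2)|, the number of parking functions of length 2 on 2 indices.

|PF| = (2−2+1)·(2+1)^(2−1) = 1·3 = 3 (Konheim–Weiss)
E.g. (1,1) → sorted (1,1): b_i ≤ i ∀i, a PF.

3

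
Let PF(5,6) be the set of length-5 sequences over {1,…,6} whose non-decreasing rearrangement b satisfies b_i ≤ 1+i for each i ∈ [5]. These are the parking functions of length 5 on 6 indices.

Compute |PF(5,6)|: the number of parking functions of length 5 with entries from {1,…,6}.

4802

Count = (6−5+1)·(6+1)^(5−1) = 2×2401 = 4802 (Pollak)
One tuple (2,3,6,4,1) → sorted (1,2,3,4,6): b_i ≤ 1+i ∀i, a PF.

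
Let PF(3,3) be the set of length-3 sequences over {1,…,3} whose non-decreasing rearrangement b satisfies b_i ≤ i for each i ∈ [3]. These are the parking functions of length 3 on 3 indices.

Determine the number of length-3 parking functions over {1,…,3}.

|PF(3,3)| = (3−3+1)·(3+1)^(3−1) = 1×16 = 16 (Pollak)
Check (1,1,1) → sorted (1,1,1): b_i ≤ i ∀i, a PF.

16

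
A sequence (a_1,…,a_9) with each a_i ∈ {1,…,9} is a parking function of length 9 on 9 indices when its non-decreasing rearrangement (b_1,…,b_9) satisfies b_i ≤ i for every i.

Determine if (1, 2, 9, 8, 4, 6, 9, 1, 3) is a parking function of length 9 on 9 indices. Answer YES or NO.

Order a: b = (1, 1, 2, 3, 4, 6, 8, 9, 9).
  b_1=1 ≤ 1
  b_2=1 ≤ 2
  b_3=2 ≤ 3
  b_4=3 ≤ 4
  b_5=4 ≤ 5
  b_6=6 ≤ 6
  b_7=8 > 7
  fails at i=7 ⇒ NO

NO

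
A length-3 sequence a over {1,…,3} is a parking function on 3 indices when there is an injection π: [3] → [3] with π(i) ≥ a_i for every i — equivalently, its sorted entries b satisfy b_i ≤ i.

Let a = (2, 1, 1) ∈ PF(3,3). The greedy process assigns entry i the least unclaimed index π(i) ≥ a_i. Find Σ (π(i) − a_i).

Σπ = 6 ({1..3} each once); Σa = 2+1+1 = 4; disp = 6−4 = 2.

2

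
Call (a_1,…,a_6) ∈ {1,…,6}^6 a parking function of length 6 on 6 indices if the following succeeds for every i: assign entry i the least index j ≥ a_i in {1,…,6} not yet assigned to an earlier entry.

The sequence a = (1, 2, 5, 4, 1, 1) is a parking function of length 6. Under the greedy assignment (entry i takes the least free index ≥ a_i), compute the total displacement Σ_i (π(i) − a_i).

7

Σπ = 21 ({1..6} each once); Σa = 1+2+5+4+1+1 = 14; disp = 21−14 = 7.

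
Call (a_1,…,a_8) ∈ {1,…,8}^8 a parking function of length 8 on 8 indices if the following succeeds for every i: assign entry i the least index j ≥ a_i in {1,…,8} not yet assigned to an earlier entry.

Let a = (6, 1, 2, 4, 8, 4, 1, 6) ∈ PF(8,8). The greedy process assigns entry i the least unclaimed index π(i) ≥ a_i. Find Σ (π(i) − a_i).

4

Σπ = 8·9/2 = 36 (π permutes [8]); Σa = 6+1+2+4+8+4+1+6 = 32; disp = 36−32 = 4.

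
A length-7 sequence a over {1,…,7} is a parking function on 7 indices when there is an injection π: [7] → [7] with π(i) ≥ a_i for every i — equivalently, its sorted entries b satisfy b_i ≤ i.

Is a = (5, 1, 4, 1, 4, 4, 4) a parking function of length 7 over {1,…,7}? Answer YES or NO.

Sorted: b = (1, 1, 4, 4, 4, 4, 5).
  b_1=1 ≤ 1
  b_2=1 ≤ 2
  b_3=4 > 3
  fails at i=3 ⇒ NO

NO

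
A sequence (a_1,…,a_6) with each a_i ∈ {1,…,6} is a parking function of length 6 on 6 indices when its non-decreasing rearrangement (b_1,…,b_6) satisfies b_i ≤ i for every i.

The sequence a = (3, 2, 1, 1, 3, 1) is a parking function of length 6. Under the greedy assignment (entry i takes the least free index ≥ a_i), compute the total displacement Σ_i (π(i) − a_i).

Σπ = 6·7/2 = 21 (π permutes [6]); Σa = 3+2+1+1+3+1 = 11; disp = 21−11 = 10.

10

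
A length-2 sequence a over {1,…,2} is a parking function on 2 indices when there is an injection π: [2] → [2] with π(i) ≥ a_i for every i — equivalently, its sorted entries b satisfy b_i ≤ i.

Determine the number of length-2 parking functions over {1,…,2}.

Count = (2−2+1)·(2+1)^(2−1) = 1 · 3 = 3 (Pollak)
E.g. (1,1) → sorted (1,1): b_i ≤ i ∀i, a PF.

3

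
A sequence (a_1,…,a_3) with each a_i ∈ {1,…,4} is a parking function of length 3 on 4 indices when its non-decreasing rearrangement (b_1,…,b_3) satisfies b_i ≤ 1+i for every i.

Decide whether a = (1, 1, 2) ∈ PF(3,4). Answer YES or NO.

YES

Sorted: b = (1, 1, 2).
  b_1=1 ≤ 2
  b_2=1 ≤ 3
  b_3=2 ≤ 4
All bounds hold ⇒ YES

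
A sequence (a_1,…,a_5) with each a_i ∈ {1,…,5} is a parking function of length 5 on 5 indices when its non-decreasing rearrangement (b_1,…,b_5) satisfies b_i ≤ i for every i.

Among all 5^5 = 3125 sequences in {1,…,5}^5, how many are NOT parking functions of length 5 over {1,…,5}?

Count = (5−5+1)·(5+1)^(5−1) = 1×1296 = 1296 (Konheim–Weiss)
Check (1,5,5,3,4) → sorted (1,3,4,5,5): b_2=3>2, not a PF.
5^5 − 1296 = 3125 − 1296 = 1829

1829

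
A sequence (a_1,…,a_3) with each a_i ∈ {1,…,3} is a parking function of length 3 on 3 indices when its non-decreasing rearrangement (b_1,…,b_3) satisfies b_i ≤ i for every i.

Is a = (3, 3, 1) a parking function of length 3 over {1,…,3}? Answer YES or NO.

NO

Sorted: b = (1, 3, 3).
  b_1=1 ≤ 1
  b_2=3 > 2
  fails at i=2 ⇒ NO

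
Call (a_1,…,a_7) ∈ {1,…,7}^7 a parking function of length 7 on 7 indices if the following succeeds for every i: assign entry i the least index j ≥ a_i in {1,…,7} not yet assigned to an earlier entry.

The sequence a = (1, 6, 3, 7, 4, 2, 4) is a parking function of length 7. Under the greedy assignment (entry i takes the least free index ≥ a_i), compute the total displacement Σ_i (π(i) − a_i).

Σπ = 7·8/2 = 28 (π permutes [7]); Σa = 1+6+3+7+4+2+4 = 27; disp = 28−27 = 1.

1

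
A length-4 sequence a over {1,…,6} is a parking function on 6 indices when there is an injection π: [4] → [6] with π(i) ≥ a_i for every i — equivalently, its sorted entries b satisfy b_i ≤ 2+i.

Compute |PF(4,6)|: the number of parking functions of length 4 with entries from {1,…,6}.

|PF(4,6)| = (7−4)·7^(4−1) = 3×343 = 1029 (Konheim–Weiss)
Check (1,6,3,4) → sorted (1,3,4,6): b_i ≤ 2+i ∀i, a PF.

1029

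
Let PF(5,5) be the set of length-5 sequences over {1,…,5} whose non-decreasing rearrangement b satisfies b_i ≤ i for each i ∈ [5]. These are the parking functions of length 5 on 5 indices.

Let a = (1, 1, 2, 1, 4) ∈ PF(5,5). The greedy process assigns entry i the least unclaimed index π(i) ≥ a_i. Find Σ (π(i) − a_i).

Σπ = 15 ({1..5} each once); Σa = 1+1+2+1+4 = 9; disp = 15−9 = 6.

6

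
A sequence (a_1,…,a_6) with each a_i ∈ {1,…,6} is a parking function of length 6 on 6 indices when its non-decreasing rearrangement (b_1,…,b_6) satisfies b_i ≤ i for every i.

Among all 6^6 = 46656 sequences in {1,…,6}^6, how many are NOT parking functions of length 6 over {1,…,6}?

|PF| = (6−6+1)·(6+1)^(6−1) = 1·16807 = 16807 [KW]
E.g. (5,2,5,4,4,5) → sorted (2,4,4,5,5,5): b_1=2>1, not a PF.
6^6 − 16807 = 46656 − 16807 = 29849

29849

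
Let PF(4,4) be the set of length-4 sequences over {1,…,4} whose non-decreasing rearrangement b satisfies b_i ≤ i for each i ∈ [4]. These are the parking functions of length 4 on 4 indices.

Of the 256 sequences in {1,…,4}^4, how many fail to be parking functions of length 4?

131

Count = (4+1−4)·(4+1)^{4−1} = 1×125 = 125
Check (3,4,2,4) → sorted (2,3,4,4): b_1=2>1, not a PF.
So 256 − 125 = 131 fail.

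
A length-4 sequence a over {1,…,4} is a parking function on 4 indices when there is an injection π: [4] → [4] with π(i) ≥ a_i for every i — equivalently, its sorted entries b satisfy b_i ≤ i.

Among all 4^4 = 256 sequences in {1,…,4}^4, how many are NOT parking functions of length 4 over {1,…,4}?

#PF = (4+1−4)·(4+1)^{4−1} = 1×125 = 125 (Pollak)
E.g. (3,4,3,3) → sorted (3,3,3,4): b_1=3>1, not a PF.
Total 256; non-PF = 256−125 = 131

131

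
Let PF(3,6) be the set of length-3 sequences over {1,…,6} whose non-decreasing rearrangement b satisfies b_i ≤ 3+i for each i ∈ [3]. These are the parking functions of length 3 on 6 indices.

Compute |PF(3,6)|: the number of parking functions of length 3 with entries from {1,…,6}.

196

|PF(3,6)| = 4·7^2 = 4×49 = 196 (Konheim–Weiss)
Example (2,4,2) → sorted (2,2,4): b_i ≤ 3+i ∀i, a PF.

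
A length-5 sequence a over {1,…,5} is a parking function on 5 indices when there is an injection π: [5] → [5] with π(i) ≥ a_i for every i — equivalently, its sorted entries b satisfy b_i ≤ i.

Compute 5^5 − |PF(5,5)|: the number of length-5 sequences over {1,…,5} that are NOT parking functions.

1829

|PF| = (6−5)·6^(5−1) = 1 · 1296 = 1296 (Konheim–Weiss)
One tuple (4,5,1,5,2) → sorted (1,2,4,5,5): b_3=4>3, not a PF.
So 3125 − 1296 = 1829 fail.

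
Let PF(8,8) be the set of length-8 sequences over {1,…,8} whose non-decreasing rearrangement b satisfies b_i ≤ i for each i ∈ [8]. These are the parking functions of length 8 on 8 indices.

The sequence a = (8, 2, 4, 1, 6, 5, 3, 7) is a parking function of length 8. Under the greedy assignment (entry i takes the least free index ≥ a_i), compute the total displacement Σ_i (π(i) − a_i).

Σπ = 36 ({1..8} each once); Σa = 8+2+4+1+6+5+3+7 = 36; disp = 36−36 = 0.

0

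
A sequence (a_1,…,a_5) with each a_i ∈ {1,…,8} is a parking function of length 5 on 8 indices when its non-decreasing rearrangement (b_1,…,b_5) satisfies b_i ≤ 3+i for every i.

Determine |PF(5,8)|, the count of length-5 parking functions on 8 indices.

26244

Count = (8+1−5)·(8+1)^{5−1} = 4 · 6561 = 26244 [KW]
One tuple (5,3,8,3,7) → sorted (3,3,5,7,8): b_i ≤ 3+i ∀i, a PF.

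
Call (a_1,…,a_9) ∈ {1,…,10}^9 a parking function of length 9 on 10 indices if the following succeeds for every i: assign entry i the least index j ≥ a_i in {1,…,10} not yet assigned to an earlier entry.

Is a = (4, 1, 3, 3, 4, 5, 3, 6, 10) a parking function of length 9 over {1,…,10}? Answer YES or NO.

YES

Rearranged: b = (1, 3, 3, 3, 4, 4, 5, 6, 10).
  b_1=1 ≤ 2
  b_2=3 ≤ 3
  b_3=3 ≤ 4
  b_4=3 ≤ 5
  b_5=4 ≤ 6
  b_6=4 ≤ 7
  b_7=5 ≤ 8
  b_8=6 ≤ 9
  b_9=10 ≤ 10
All bounds hold ⇒ YES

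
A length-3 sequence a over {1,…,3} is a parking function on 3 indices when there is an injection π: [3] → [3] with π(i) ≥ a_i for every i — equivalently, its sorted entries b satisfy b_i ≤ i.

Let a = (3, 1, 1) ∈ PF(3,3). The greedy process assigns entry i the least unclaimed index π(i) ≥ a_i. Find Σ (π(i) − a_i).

Σπ = 3·4/2 = 6 (π permutes [3]); Σa = 3+1+1 = 5; disp = 6−5 = 1.

1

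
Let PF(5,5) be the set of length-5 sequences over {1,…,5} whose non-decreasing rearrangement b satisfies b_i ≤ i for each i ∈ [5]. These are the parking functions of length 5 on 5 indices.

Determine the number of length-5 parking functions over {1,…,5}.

Count = 1·6^4 = 1 · 1296 = 1296
Check (1,1,1,5,4) → sorted (1,1,1,4,5): b_i ≤ i ∀i, a PF.

1296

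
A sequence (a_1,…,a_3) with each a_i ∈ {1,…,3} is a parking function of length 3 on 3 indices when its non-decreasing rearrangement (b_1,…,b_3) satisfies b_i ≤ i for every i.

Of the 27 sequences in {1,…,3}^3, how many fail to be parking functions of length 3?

11

|PF| = (3−3+1)·(3+1)^(3−1) = 1 · 16 = 16 (Pollak)
Check (3,3,3) → sorted (3,3,3): b_1=3>1, not a PF.
3^3 − 16 = 27 − 16 = 11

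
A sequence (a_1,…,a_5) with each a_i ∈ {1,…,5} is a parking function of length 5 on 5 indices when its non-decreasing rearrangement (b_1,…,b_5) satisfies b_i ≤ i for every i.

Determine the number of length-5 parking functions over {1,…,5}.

1296

|PF| = 1·6^4 = 1·1296 = 1296
Example (3,1,4,4,2) → sorted (1,2,3,4,4): b_i ≤ i ∀i, a PF.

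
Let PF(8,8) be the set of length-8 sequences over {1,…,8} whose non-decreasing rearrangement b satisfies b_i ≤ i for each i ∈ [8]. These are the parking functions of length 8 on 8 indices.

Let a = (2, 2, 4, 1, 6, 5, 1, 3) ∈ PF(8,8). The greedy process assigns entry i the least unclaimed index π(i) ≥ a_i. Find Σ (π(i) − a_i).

Σπ(i) = 1+…+8 = 36; Σa = 2+2+4+1+6+5+1+3 = 24; disp = 36−24 = 12.

12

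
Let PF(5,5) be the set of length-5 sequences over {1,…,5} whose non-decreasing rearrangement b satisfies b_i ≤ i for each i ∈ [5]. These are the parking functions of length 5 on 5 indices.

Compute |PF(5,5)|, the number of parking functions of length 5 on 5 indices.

1296

Count = (6−5)·6^(5−1) = 1·1296 = 1296 (Konheim–Weiss)
E.g. (3,3,1,3,1) → sorted (1,1,3,3,3): b_i ≤ i ∀i, a PF.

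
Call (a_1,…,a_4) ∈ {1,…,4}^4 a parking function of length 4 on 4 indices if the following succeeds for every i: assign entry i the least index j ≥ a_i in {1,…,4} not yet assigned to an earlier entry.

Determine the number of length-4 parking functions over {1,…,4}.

|PF(4,4)| = (4−4+1)·(4+1)^(4−1) = 1 · 125 = 125 [KW]
Example (1,2,3,4) → sorted (1,2,3,4): b_i ≤ i ∀i, a PF.

125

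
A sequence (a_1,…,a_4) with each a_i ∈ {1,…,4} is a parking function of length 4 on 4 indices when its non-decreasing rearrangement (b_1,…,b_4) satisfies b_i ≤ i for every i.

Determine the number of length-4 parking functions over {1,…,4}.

125

Count = (4+1−4)·(4+1)^{4−1} = 1 · 125 = 125
E.g. (2,4,3,1) → sorted (1,2,3,4): b_i ≤ i ∀i, a PF.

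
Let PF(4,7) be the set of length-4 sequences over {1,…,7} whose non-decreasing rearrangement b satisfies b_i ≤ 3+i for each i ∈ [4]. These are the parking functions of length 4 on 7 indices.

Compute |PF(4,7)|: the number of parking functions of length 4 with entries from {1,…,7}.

2048

Count = (7−4+1)·(7+1)^(4−1) = 4×512 = 2048
E.g. (5,2,5,4) → sorted (2,4,5,5): b_i ≤ 3+i ∀i, a PF.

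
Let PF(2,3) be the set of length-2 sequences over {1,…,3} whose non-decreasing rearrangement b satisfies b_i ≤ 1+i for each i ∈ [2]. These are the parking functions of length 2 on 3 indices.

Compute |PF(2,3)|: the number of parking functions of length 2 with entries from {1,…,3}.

#PF = (3−2+1)·(3+1)^(2−1) = 2 · 4 = 8 [KW]
Check (2,3) → sorted (2,3): b_i ≤ 1+i ∀i, a PF.

8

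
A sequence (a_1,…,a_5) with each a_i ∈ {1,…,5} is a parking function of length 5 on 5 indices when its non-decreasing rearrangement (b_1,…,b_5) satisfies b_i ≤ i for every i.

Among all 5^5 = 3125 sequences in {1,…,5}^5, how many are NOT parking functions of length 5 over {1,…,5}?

Count = (5−5+1)·(5+1)^(5−1) = 1 · 1296 = 1296
Check (5,2,2,2,4) → sorted (2,2,2,4,5): b_1=2>1, not a PF.
Total 3125; non-PF = 3125−1296 = 1829

1829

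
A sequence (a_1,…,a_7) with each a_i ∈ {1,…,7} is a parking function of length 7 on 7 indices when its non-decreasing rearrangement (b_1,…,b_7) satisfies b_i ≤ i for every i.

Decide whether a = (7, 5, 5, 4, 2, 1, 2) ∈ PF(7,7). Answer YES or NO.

YES

Sorted: b = (1, 2, 2, 4, 5, 5, 7).
  b_1=1 ≤ 1
  b_2=2 ≤ 2
  b_3=2 ≤ 3
  b_4=4 ≤ 4
  b_5=5 ≤ 5
  b_6=5 ≤ 6
  b_7=7 ≤ 7
All bounds hold ⇒ YES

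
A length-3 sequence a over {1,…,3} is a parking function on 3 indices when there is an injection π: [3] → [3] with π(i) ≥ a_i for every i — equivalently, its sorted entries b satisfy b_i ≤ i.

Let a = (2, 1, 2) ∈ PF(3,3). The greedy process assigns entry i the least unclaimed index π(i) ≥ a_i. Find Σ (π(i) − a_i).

1

Σπ = 3·4/2 = 6 (π permutes [3]); Σa = 2+1+2 = 5; disp = 6−5 = 1.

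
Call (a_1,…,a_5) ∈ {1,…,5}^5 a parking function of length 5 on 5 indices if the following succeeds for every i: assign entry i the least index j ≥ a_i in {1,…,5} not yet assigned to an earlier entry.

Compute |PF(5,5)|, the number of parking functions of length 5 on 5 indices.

|PF(5,5)| = (6−5)·6^(5−1) = 1×1296 = 1296 (Konheim–Weiss)
One tuple (2,4,5,3,1) → sorted (1,2,3,4,5): b_i ≤ i ∀i, a PF.

1296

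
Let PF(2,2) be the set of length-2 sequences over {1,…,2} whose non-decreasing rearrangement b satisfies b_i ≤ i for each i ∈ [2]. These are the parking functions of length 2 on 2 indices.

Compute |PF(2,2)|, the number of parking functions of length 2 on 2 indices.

3

|PF(2,2)| = (3−2)·3^(2−1) = 1 · 3 = 3 (Pollak)
Example (2,1) → sorted (1,2): b_i ≤ i ∀i, a PF.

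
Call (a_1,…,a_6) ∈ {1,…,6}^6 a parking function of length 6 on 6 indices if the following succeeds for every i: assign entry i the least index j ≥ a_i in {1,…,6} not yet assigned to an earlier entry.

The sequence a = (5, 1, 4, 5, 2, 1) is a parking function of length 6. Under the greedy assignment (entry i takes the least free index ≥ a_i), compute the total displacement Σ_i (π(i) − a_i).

3

Σπ = 6·7/2 = 21 (π permutes [6]); Σa = 5+1+4+5+2+1 = 18; disp = 21−18 = 3.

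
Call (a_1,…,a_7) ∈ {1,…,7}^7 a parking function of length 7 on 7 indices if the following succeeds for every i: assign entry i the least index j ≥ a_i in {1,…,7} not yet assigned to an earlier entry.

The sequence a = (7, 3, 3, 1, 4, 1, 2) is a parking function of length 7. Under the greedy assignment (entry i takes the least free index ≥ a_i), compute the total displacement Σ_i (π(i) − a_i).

Σπ(i) = 1+…+7 = 28; Σa = 7+3+3+1+4+1+2 = 21; disp = 28−21 = 7.

7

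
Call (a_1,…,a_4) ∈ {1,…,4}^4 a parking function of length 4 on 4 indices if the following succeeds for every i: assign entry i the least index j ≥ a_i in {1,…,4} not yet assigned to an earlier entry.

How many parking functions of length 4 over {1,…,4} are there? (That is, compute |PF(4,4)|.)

125

|PF(4,4)| = 1·5^3 = 1·125 = 125 (Konheim–Weiss)
Example (4,3,2,1) → sorted (1,2,3,4): b_i ≤ i ∀i, a PF.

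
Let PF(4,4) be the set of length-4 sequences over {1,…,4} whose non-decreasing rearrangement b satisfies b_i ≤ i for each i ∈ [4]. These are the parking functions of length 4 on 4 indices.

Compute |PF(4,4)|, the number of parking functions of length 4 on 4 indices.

125

Count = (4+1−4)·(4+1)^{4−1} = 1×125 = 125
Check (3,2,1,2) → sorted (1,2,2,3): b_i ≤ i ∀i, a PF.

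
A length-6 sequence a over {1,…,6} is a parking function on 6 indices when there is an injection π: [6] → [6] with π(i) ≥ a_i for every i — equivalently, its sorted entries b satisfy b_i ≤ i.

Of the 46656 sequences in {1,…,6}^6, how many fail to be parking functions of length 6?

29849

#PF = (7−6)·7^(6−1) = 1×16807 = 16807 (Konheim–Weiss)
E.g. (2,1,6,6,5,6) → sorted (1,2,5,6,6,6): b_3=5>3, not a PF.
So 46656 − 16807 = 29849 fail.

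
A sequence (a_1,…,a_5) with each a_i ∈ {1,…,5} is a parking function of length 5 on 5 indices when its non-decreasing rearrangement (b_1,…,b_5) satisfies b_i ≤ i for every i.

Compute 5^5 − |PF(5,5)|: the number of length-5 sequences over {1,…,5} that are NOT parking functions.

|PF(5,5)| = (5+1−5)·(5+1)^{5−1} = 1×1296 = 1296 (Konheim–Weiss)
Example (5,3,1,5,5) → sorted (1,3,5,5,5): b_2=3>2, not a PF.
So 3125 − 1296 = 1829 fail.

1829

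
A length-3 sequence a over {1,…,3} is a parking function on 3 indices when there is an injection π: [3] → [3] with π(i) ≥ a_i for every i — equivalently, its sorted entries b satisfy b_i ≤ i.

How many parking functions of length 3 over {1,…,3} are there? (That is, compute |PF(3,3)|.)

16

#PF = 1·4^2 = 1·16 = 16 (Pollak)
Example (1,1,2) → sorted (1,1,2): b_i ≤ i ∀i, a PF.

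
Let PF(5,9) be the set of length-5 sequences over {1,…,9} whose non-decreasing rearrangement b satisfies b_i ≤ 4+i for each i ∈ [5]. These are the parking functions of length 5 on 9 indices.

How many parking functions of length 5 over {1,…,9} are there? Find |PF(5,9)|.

50000

|PF(5,9)| = 5·10^4 = 5 · 10000 = 50000 (Pollak)
Example (7,4,9,3,4) → sorted (3,4,4,7,9): b_i ≤ 4+i ∀i, a PF.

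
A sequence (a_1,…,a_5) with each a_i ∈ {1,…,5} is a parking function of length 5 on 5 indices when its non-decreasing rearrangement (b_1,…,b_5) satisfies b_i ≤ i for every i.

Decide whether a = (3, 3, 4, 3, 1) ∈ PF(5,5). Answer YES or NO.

Sorted: b = (1, 3, 3, 3, 4).
  b_1=1 ≤ 1
  b_2=3 > 2
  fails at i=2 ⇒ NO

NO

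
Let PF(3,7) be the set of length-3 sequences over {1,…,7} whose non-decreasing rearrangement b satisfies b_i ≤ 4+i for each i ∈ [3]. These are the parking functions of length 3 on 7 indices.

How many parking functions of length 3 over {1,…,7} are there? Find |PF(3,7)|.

320

|PF(3,7)| = (7+1−3)·(7+1)^{3−1} = 5 · 64 = 320 (Konheim–Weiss)
Example (6,3,1) → sorted (1,3,6): b_i ≤ 4+i ∀i, a PF.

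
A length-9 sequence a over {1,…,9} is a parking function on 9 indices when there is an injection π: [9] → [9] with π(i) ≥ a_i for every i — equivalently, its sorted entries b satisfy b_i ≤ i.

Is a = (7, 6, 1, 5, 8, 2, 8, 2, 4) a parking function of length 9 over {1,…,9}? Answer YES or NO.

Sorted: b = (1, 2, 2, 4, 5, 6, 7, 8, 8).
  b_1=1 ≤ 1
  b_2=2 ≤ 2
  b_3=2 ≤ 3
  b_4=4 ≤ 4
  b_5=5 ≤ 5
  b_6=6 ≤ 6
  b_7=7 ≤ 7
  b_8=8 ≤ 8
  b_9=8 ≤ 9
All bounds hold ⇒ YES

YES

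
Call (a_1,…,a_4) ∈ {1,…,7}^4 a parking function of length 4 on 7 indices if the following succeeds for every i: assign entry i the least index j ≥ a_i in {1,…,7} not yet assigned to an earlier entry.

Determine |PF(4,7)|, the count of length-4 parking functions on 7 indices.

|PF| = (7−4+1)·(7+1)^(4−1) = 4·512 = 2048
One tuple (1,7,5,4) → sorted (1,4,5,7): b_i ≤ 3+i ∀i, a PF.

2048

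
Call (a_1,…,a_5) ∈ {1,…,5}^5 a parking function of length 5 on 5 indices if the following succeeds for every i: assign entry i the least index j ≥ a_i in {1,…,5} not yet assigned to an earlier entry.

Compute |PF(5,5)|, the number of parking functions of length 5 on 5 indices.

1296

#PF = (5+1−5)·(5+1)^{5−1} = 1·1296 = 1296 [KW]
One tuple (5,1,2,2,2) → sorted (1,2,2,2,5): b_i ≤ i ∀i, a PF.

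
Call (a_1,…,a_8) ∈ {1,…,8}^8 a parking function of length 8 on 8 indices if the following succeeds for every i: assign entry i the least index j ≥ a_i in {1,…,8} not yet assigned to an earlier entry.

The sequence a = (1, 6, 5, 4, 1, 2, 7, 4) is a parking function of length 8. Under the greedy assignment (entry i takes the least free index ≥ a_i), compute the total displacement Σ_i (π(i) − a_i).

Σπ = 36 ({1..8} each once); Σa = 1+6+5+4+1+2+7+4 = 30; disp = 36−30 = 6.

6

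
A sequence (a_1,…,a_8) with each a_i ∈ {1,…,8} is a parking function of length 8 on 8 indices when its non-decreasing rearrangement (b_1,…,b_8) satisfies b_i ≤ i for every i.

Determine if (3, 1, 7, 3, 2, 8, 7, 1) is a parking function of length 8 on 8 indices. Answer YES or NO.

NO

Sorted: b = (1, 1, 2, 3, 3, 7, 7, 8).
  b_1=1 ≤ 1
  b_2=1 ≤ 2
  b_3=2 ≤ 3
  b_4=3 ≤ 4
  b_5=3 ≤ 5
  b_6=7 > 6
  fails at i=6 ⇒ NO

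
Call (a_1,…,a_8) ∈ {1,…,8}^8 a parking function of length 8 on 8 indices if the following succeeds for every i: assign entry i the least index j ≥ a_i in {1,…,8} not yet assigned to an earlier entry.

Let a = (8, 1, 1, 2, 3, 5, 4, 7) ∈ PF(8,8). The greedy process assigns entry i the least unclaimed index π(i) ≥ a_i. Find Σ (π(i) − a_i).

Σπ = 36 ({1..8} each once); Σa = 8+1+1+2+3+5+4+7 = 31; disp = 36−31 = 5.

5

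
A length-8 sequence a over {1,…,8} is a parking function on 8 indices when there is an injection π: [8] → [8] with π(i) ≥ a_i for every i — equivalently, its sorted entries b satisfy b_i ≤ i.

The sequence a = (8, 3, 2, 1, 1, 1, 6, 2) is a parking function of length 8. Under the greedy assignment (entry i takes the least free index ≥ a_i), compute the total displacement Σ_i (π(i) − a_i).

Σπ = 8·9/2 = 36 (π permutes [8]); Σa = 8+3+2+1+1+1+6+2 = 24; disp = 36−24 = 12.

12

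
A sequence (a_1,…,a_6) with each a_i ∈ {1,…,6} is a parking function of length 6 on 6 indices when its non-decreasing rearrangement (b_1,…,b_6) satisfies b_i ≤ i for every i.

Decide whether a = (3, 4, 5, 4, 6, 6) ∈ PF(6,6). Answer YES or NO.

Rearranged: b = (3, 4, 4, 5, 6, 6).
  b_1=3 > 1
  fails at i=1 ⇒ NO

NO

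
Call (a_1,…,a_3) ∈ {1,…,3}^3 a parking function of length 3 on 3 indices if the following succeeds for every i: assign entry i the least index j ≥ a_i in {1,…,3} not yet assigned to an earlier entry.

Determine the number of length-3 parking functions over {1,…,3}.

|PF| = (3+1−3)·(3+1)^{3−1} = 1·16 = 16 (Konheim–Weiss)
Example (3,1,1) → sorted (1,1,3): b_i ≤ i ∀i, a PF.

16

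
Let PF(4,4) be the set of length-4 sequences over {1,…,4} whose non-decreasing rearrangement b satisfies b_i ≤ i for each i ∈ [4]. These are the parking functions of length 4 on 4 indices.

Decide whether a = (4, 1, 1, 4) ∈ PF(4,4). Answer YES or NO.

Sorted: b = (1, 1, 4, 4).
  b_1=1 ≤ 1
  b_2=1 ≤ 2
  b_3=4 > 3
  fails at i=3 ⇒ NO

NO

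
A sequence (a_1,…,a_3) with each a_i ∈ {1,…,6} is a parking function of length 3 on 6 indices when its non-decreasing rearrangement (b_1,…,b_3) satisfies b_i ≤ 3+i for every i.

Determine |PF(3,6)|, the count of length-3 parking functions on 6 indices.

|PF| = (6+1−3)·(6+1)^{3−1} = 4·49 = 196 [KW]
Example (5,6,4) → sorted (4,5,6): b_i ≤ 3+i ∀i, a PF.

196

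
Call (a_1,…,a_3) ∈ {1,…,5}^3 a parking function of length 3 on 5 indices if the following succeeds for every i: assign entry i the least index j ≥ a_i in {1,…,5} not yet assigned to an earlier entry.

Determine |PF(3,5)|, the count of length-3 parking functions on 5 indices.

Count = (5+1−3)·(5+1)^{3−1} = 3 · 36 = 108 (Konheim–Weiss)
Example (5,1,2) → sorted (1,2,5): b_i ≤ 2+i ∀i, a PF.

108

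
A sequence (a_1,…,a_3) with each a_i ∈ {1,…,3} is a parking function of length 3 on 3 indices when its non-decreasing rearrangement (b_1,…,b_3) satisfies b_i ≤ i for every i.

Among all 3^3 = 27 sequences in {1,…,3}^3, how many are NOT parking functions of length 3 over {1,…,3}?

|PF| = (3+1−3)·(3+1)^{3−1} = 1×16 = 16 [KW]
Check (3,1,3) → sorted (1,3,3): b_2=3>2, not a PF.
3^3 − 16 = 27 − 16 = 11

11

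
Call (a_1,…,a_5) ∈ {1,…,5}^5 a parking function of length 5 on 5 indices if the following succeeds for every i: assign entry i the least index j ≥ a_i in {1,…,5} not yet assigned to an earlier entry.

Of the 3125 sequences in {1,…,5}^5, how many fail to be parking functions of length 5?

1829

|PF(5,5)| = 1·6^4 = 1 · 1296 = 1296 (Konheim–Weiss)
E.g. (5,5,4,4,4) → sorted (4,4,4,5,5): b_1=4>1, not a PF.
So 3125 − 1296 = 1829 fail.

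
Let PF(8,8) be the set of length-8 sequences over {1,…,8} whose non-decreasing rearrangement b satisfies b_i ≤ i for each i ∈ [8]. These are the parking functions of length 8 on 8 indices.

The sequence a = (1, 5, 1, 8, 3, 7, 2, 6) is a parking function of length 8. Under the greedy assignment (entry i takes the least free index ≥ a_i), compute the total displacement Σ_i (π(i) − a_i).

Σπ = 36 ({1..8} each once); Σa = 1+5+1+8+3+7+2+6 = 33; disp = 36−33 = 3.

3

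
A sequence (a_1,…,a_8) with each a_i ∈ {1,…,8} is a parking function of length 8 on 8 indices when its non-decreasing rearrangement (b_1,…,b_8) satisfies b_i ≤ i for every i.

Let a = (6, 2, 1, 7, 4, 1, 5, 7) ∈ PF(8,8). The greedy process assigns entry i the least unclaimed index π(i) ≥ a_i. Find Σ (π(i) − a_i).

Σπ = 8·9/2 = 36 (π permutes [8]); Σa = 6+2+1+7+4+1+5+7 = 33; disp = 36−33 = 3.

3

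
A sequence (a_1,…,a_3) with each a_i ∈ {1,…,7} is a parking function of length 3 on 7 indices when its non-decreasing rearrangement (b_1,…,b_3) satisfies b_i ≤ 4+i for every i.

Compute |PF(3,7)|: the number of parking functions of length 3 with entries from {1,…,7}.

320

|PF| = (7+1−3)·(7+1)^{3−1} = 5·64 = 320
Example (2,1,7) → sorted (1,2,7): b_i ≤ 4+i ∀i, a PF.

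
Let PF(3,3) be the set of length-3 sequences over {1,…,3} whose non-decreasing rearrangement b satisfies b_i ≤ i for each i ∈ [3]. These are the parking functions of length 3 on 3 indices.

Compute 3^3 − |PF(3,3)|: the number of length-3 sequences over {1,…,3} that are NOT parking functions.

11

|PF| = (3+1−3)·(3+1)^{3−1} = 1·16 = 16 [KW]
Check (3,3,2) → sorted (2,3,3): b_1=2>1, not a PF.
3^3 − 16 = 27 − 16 = 11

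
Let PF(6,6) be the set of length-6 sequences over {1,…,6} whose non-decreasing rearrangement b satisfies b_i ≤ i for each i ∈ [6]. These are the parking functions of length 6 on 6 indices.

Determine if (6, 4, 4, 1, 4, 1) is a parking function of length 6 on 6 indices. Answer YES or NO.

NO

Rearranged: b = (1, 1, 4, 4, 4, 6).
  b_1=1 ≤ 1
  b_2=1 ≤ 2
  b_3=4 > 3
  fails at i=3 ⇒ NO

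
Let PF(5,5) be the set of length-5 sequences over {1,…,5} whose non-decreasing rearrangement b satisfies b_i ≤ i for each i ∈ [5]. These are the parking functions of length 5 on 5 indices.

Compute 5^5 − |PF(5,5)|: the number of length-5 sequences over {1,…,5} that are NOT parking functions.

1829

|PF(5,5)| = 1·6^4 = 1·1296 = 1296 (Pollak)
Example (4,5,3,5,4) → sorted (3,4,4,5,5): b_1=3>1, not a PF.
Total 3125; non-PF = 3125−1296 = 1829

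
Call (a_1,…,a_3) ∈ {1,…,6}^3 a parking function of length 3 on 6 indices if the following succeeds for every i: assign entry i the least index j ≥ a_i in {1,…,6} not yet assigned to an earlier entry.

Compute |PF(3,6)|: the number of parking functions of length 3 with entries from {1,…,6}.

Count = (6−3+1)·(6+1)^(3−1) = 4·49 = 196
Check (1,2,6) → sorted (1,2,6): b_i ≤ 3+i ∀i, a PF.

196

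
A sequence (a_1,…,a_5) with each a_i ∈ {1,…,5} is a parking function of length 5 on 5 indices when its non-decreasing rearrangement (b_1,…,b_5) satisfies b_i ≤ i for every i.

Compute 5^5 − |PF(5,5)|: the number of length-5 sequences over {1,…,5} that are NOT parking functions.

1829

Count = (5+1−5)·(5+1)^{5−1} = 1·1296 = 1296 [KW]
One tuple (5,5,3,4,5) → sorted (3,4,5,5,5): b_1=3>1, not a PF.
So 3125 − 1296 = 1829 fail.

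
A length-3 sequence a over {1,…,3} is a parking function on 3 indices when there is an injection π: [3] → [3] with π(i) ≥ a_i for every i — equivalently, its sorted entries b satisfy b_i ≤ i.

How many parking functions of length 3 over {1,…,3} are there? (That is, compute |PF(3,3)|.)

16

Count = (3+1−3)·(3+1)^{3−1} = 1×16 = 16 (Konheim–Weiss)
One tuple (3,1,1) → sorted (1,1,3): b_i ≤ i ∀i, a PF.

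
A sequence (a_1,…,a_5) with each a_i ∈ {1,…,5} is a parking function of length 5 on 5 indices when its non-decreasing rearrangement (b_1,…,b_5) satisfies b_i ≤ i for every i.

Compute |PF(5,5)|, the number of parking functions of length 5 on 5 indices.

Count = 1·6^4 = 1·1296 = 1296
Example (2,3,2,1,5) → sorted (1,2,2,3,5): b_i ≤ i ∀i, a PF.

1296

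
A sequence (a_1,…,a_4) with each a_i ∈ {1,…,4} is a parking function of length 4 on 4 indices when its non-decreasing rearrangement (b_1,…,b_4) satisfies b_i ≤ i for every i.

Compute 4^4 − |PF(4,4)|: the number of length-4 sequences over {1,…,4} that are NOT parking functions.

|PF(4,4)| = (4−4+1)·(4+1)^(4−1) = 1×125 = 125 (Pollak)
Check (4,4,3,4) → sorted (3,4,4,4): b_1=3>1, not a PF.
Total 256; non-PF = 256−125 = 131

131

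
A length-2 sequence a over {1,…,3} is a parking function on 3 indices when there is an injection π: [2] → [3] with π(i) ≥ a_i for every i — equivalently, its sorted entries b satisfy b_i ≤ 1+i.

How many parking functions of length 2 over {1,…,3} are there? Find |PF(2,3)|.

8

Count = (3−2+1)·(3+1)^(2−1) = 2 · 4 = 8
One tuple (2,1) → sorted (1,2): b_i ≤ 1+i ∀i, a PF.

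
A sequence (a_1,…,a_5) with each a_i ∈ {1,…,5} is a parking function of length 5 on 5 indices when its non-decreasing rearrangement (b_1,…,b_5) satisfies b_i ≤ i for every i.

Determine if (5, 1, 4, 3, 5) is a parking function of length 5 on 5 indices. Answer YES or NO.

NO

Rearranged: b = (1, 3, 4, 5, 5).
  b_1=1 ≤ 1
  b_2=3 > 2
  fails at i=2 ⇒ NO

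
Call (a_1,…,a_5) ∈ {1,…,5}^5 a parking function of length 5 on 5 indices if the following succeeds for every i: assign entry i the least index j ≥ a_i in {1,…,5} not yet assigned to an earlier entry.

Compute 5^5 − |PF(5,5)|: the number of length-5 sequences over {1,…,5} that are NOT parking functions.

|PF(5,5)| = 1·6^4 = 1 · 1296 = 1296 [KW]
E.g. (5,3,1,3,3) → sorted (1,3,3,3,5): b_2=3>2, not a PF.
Total 3125; non-PF = 3125−1296 = 1829

1829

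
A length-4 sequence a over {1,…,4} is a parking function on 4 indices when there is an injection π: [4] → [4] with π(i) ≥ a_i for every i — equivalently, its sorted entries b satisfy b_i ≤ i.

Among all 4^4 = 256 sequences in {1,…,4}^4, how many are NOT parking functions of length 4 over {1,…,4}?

Count = 1·5^3 = 1·125 = 125 (Pollak)
One tuple (4,2,4,2) → sorted (2,2,4,4): b_1=2>1, not a PF.
So 256 − 125 = 131 fail.

131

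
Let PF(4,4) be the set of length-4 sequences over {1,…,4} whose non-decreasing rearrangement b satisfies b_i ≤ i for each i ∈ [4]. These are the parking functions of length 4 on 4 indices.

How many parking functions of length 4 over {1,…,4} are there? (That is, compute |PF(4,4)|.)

|PF| = (4−4+1)·(4+1)^(4−1) = 1 · 125 = 125
E.g. (1,2,4,1) → sorted (1,1,2,4): b_i ≤ i ∀i, a PF.

125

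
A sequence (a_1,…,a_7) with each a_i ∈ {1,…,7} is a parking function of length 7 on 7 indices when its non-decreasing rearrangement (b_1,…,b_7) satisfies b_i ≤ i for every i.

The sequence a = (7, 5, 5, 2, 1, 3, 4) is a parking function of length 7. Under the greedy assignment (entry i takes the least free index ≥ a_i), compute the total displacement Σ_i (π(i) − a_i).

Σπ(i) = 1+…+7 = 28; Σa = 7+5+5+2+1+3+4 = 27; disp = 28−27 = 1.

1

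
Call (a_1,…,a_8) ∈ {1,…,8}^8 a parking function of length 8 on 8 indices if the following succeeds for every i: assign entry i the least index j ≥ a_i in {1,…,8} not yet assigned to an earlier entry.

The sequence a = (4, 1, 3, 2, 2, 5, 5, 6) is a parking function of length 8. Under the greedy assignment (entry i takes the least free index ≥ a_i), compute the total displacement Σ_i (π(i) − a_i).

8

Σπ(i) = 1+…+8 = 36; Σa = 4+1+3+2+2+5+5+6 = 28; disp = 36−28 = 8.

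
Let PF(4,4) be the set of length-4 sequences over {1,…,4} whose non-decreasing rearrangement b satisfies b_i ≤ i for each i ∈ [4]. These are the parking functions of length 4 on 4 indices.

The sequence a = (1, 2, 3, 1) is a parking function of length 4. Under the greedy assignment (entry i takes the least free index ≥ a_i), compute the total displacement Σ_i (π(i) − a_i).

3

Σπ = 4·5/2 = 10 (π permutes [4]); Σa = 1+2+3+1 = 7; disp = 10−7 = 3.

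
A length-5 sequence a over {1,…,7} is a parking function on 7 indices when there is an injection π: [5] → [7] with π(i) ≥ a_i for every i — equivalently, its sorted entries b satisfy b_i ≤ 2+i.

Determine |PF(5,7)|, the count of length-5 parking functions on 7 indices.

12288

|PF(5,7)| = (7+1−5)·(7+1)^{5−1} = 3×4096 = 12288 [KW]
One tuple (5,7,3,1,4) → sorted (1,3,4,5,7): b_i ≤ 2+i ∀i, a PF.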